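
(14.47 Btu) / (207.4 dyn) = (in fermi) 7.361e+21. Check: 1 Btu = 1055.0559 J, so 14.47 Btu = 14.47 * 1055.0559 = 15266.658 J. 1 dyn = 1e-05 N, so 207.4 dyn = 207.4 * 1e-05 = 0.002074 N. Combine: 15266.658 J / 0.002074 N = 7360973.1 m. 1 fermi = 1e-15 m, so 7360973.1 m = 7360973.1 / 1e-15 = 7.3609731e+21 fermi ≈ 7.361e+21 fermi (4 s.f.).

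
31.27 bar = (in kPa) 3127. Check: 1 bar = 100000 Pa, so 31.27 bar = 31.27 * 100000 = 3127000 Pa. 1 kPa = 1000 Pa, so 3127000 Pa = 3127000 / 1000 = 3127 kPa.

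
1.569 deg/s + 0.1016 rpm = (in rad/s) 1 deg/s = 0.017453293 rad/s, so 1.569 deg/s = 1.569 * 0.017453293 = 0.027384216 rad/s. 1 rpm = 0.10471976 rad/s, so 0.1016 rpm = 0.1016 * 0.10471976 = 0.010639527 rad/s. Sum: 0.027384216 + 0.010639527 = 0.038023743 rad/s. Result: 0.038023743 rad/s ≈ 0.03802 rad/s (4 s.f.). Final answer: 0.03802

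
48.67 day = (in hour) 1168. Check: 1 day = 86400 s, so 48.67 day = 48.67 * 86400 = 4205088 s. 1 hour = 3600 s, so 4205088 s = 4205088 / 3600 = 1168.08 hour ≈ 1168 hour (4 s.f.).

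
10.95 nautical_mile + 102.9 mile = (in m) 1.859e+05. Check: 1 nautical_mile = 1852 m, so 10.95 nautical_mile = 10.95 * 1852 = 20279.4 m. 1 mile = 1609.344 m, so 102.9 mile = 102.9 * 1609.344 = 165601.5 m. Sum: 20279.4 + 165601.5 = 185880.9 m. Result: 185880.9 m ≈ 1.859e+05 m (4 s.f.).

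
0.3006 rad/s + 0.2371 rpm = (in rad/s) 0.3254. Check: 0.3006 rad/s is already in rad/s. 1 rpm = 0.10471976 rad/s, so 0.2371 rpm = 0.2371 * 0.10471976 = 0.024829054 rad/s. Sum: 0.3006 + 0.024829054 = 0.32542905 rad/s. Result: 0.32542905 rad/s ≈ 0.3254 rad/s (4 s.f.).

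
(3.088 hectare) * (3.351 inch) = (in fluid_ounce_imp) 9.251e+07. Check: 1 hectare = 10000 m^2, so 3.088 hectare = 3.088 * 10000 = 30880 m^2. 1 inch = 0.0254 m, so 3.351 inch = 3.351 * 0.0254 = 0.0851154 m. Combine: 30880 m^2 * 0.0851154 m = 2628.3636 m^3. 1 fluid_ounce_imp = 2.8413063e-05 m^3, so 2628.3636 m^3 = 2628.3636 / 2.8413063e-05 = 92505465 fluid_ounce_imp ≈ 9.251e+07 fluid_ounce_imp (4 s.f.).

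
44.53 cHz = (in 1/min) 26.72. Check: 1 cHz = 0.01 Hz, so 44.53 cHz = 44.53 * 0.01 = 0.4453 Hz. 1 1/min = 0.016666667 Hz, so 0.4453 Hz = 0.4453 / 0.016666667 = 26.718 1/min ≈ 26.72 1/min (4 s.f.).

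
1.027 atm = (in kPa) 104.1. Check: 1 atm = 101325 Pa, so 1.027 atm = 1.027 * 101325 = 104060.77 Pa. 1 kPa = 1000 Pa, so 104060.77 Pa = 104060.77 / 1000 = 104.06077 kPa ≈ 104.1 kPa (4 s.f.).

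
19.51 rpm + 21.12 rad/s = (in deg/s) 1 rpm = 0.10471976 rad/s, so 19.51 rpm = 19.51 * 0.10471976 = 2.0430824 rad/s. 21.12 rad/s is already in rad/s. Sum: 2.0430824 + 21.12 = 23.163082 rad/s. 1 deg/s = 0.017453293 rad/s, so 23.163082 rad/s = 23.163082 / 0.017453293 = 1327.1469 deg/s ≈ 1327 deg/s (4 s.f.). Final answer: 1327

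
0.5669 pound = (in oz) 9.07. Check: 1 pound = 0.45359237 kg, so 0.5669 pound = 0.5669 * 0.45359237 = 0.25714151 kg. 1 oz = 0.028349523 kg, so 0.25714151 kg = 0.25714151 / 0.028349523 = 9.0704 oz ≈ 9.07 oz (4 s.f.).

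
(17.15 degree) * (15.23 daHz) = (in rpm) 435.3. Check: 1 degree = 0.017453293 rad, so 17.15 degree = 17.15 * 0.017453293 = 0.29932397 rad. 1 daHz = 10 Hz, so 15.23 daHz = 15.23 * 10 = 152.3 Hz. Combine: 0.29932397 rad * 152.3 Hz = 45.58704 rad/s. 1 rpm = 0.10471976 rad/s, so 45.58704 rad/s = 45.58704 / 0.10471976 = 435.32417 rpm ≈ 435.3 rpm (4 s.f.).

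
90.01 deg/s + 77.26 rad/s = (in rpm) 752.8. Check: 1 deg/s = 0.017453293 rad/s, so 90.01 deg/s = 90.01 * 0.017453293 = 1.5709709 rad/s. 77.26 rad/s is already in rad/s. Sum: 1.5709709 + 77.26 = 78.830971 rad/s. 1 rpm = 0.10471976 rad/s, so 78.830971 rad/s = 78.830971 / 0.10471976 = 752.78032 rpm ≈ 752.8 rpm (4 s.f.).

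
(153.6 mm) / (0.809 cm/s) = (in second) 18.99. Check: 1 mm = 0.001 m, so 153.6 mm = 153.6 * 0.001 = 0.1536 m. 1 cm/s = 0.01 m/s, so 0.809 cm/s = 0.809 * 0.01 = 0.00809 m/s. Combine: 0.1536 m / 0.00809 m/s = 18.986403 s. 18.986403 s = 18.986403 second ≈ 18.99 second (4 s.f.).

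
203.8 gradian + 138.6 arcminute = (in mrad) 3242. Check: 1 gradian = 0.015707963 rad, so 203.8 gradian = 203.8 * 0.015707963 = 3.2012829 rad. 1 arcminute = 0.00029088821 rad, so 138.6 arcminute = 138.6 * 0.00029088821 = 0.040317106 rad. Sum: 3.2012829 + 0.040317106 = 3.2416 rad. 1 mrad = 0.001 rad, so 3.2416 rad = 3.2416 / 0.001 = 3241.6 mrad ≈ 3242 mrad (4 s.f.).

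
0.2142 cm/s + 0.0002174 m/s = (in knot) 0.004586. Check: 1 cm/s = 0.01 m/s, so 0.2142 cm/s = 0.2142 * 0.01 = 0.002142 m/s. 0.0002174 m/s is already in m/s. Sum: 0.002142 + 0.0002174 = 0.0023594 m/s. 1 knot = 0.51444444 m/s, so 0.0023594 m/s = 0.0023594 / 0.51444444 = 0.0045863067 knot ≈ 0.004586 knot (4 s.f.).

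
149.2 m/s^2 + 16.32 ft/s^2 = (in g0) 149.2 m/s^2 is already in m/s^2. 1 ft/s^2 = 0.3048 m/s^2, so 16.32 ft/s^2 = 16.32 * 0.3048 = 4.974336 m/s^2. Sum: 149.2 + 4.974336 = 154.17434 m/s^2. 1 g0 = 9.80665 m/s^2, so 154.17434 m/s^2 = 154.17434 / 9.80665 = 15.721407 g0 ≈ 15.72 g0 (4 s.f.). Final answer: 15.72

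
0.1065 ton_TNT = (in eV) 2.781e+27. Check: 1 ton_TNT = 4.184e+09 J, so 0.1065 ton_TNT = 0.1065 * 4.184e+09 = 4.45596e+08 J. 1 eV = 1.6021766e-19 J, so 4.45596e+08 J = 4.45596e+08 / 1.6021766e-19 = 2.7811915e+27 eV ≈ 2.781e+27 eV (4 s.f.).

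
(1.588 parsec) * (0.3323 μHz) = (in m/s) 1 parsec = 3.0856776e+16 m, so 1.588 parsec = 1.588 * 3.0856776e+16 = 4.900056e+16 m. 1 μHz = 1e-06 Hz, so 0.3323 μHz = 0.3323 * 1e-06 = 3.323e-07 Hz. Combine: 4.900056e+16 m * 3.323e-07 Hz = 1.6282886e+10 m/s. Result: 1.6282886e+10 m/s ≈ 1.628e+10 m/s (4 s.f.). Final answer: 1.628e+10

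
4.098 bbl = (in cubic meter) 1 bbl = 0.15898729 m^3, so 4.098 bbl = 4.098 * 0.15898729 = 0.65152993 m^3. 0.65152993 m^3 = 0.65152993 cubic meter ≈ 0.6515 cubic meter (4 s.f.). Final answer: 0.6515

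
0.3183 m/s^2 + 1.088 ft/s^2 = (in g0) 0.3183 m/s^2 is already in m/s^2. 1 ft/s^2 = 0.3048 m/s^2, so 1.088 ft/s^2 = 1.088 * 0.3048 = 0.3316224 m/s^2. Sum: 0.3183 + 0.3316224 = 0.6499224 m/s^2. 1 g0 = 9.80665 m/s^2, so 0.6499224 m/s^2 = 0.6499224 / 9.80665 = 0.066273641 g0 ≈ 0.06627 g0 (4 s.f.). Final answer: 0.06627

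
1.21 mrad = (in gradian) 0.07703. Check: 1 mrad = 0.001 rad, so 1.21 mrad = 1.21 * 0.001 = 0.00121 rad. 1 gradian = 0.015707963 rad, so 0.00121 rad = 0.00121 / 0.015707963 = 0.077030992 gradian ≈ 0.07703 gradian (4 s.f.).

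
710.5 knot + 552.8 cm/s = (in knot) 1 knot = 0.51444444 m/s, so 710.5 knot = 710.5 * 0.51444444 = 365.51278 m/s. 1 cm/s = 0.01 m/s, so 552.8 cm/s = 552.8 * 0.01 = 5.528 m/s. Sum: 365.51278 + 5.528 = 371.04078 m/s. 1 knot = 0.51444444 m/s, so 371.04078 m/s = 371.04078 / 0.51444444 = 721.24557 knot ≈ 721.2 knot (4 s.f.). Final answer: 721.2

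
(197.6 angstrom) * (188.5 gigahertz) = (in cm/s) 3.725e+05. Check: 1 angstrom = 1e-10 m, so 197.6 angstrom = 197.6 * 1e-10 = 1.976e-08 m. 1 gigahertz = 1e+09 Hz, so 188.5 gigahertz = 188.5 * 1e+09 = 1.885e+11 Hz. Combine: 1.976e-08 m * 1.885e+11 Hz = 3724.76 m/s. 1 cm/s = 0.01 m/s, so 3724.76 m/s = 3724.76 / 0.01 = 372476 cm/s ≈ 3.725e+05 cm/s (4 s.f.).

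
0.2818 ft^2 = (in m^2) 1 ft^2 = 0.09290304 m^2, so 0.2818 ft^2 = 0.2818 * 0.09290304 = 0.026180077 m^2. Result: 0.026180077 m^2 ≈ 0.02618 m^2 (4 s.f.). Final answer: 0.02618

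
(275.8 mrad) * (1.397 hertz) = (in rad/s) 0.3853. Check: 1 mrad = 0.001 rad, so 275.8 mrad = 275.8 * 0.001 = 0.2758 rad. 1.397 hertz = 1.397 Hz. Combine: 0.2758 rad * 1.397 Hz = 0.3852926 rad/s. Result: 0.3852926 rad/s ≈ 0.3853 rad/s (4 s.f.).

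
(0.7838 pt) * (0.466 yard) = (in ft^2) 0.001268. Check: 1 pt = 0.00035277778 m, so 0.7838 pt = 0.7838 * 0.00035277778 = 0.00027650722 m. 1 yard = 0.9144 m, so 0.466 yard = 0.466 * 0.9144 = 0.4261104 m. Combine: 0.00027650722 m * 0.4261104 m = 0.0001178226 m^2. 1 ft^2 = 0.09290304 m^2, so 0.0001178226 m^2 = 0.0001178226 / 0.09290304 = 0.0012682319 ft^2 ≈ 0.001268 ft^2 (4 s.f.).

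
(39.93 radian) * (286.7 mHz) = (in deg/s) 655.9. Check: 39.93 radian = 39.93 rad. 1 mHz = 0.001 Hz, so 286.7 mHz = 286.7 * 0.001 = 0.2867 Hz. Combine: 39.93 rad * 0.2867 Hz = 11.447931 rad/s. 1 deg/s = 0.017453293 rad/s, so 11.447931 rad/s = 11.447931 / 0.017453293 = 655.91813 deg/s ≈ 655.9 deg/s (4 s.f.).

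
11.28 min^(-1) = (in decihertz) 1.88. Check: 1 min^(-1) = 0.016666667 Hz, so 11.28 min^(-1) = 11.28 * 0.016666667 = 0.188 Hz. 1 decihertz = 0.1 Hz, so 0.188 Hz = 0.188 / 0.1 = 1.88 decihertz.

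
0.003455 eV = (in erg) 5.536e-15. Check: 1 eV = 1.6021766e-19 J, so 0.003455 eV = 0.003455 * 1.6021766e-19 = 5.5355203e-22 J. 1 erg = 1e-07 J, so 5.5355203e-22 J = 5.5355203e-22 / 1e-07 = 5.5355203e-15 erg ≈ 5.536e-15 erg (4 s.f.).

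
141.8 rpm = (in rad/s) 1 rpm = 0.10471976 rad/s, so 141.8 rpm = 141.8 * 0.10471976 = 14.849261 rad/s. Result: 14.849261 rad/s ≈ 14.85 rad/s (4 s.f.). Final answer: 14.85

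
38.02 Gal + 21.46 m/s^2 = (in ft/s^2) 1 Gal = 0.01 m/s^2, so 38.02 Gal = 38.02 * 0.01 = 0.3802 m/s^2. 21.46 m/s^2 is already in m/s^2. Sum: 0.3802 + 21.46 = 21.8402 m/s^2. 1 ft/s^2 = 0.3048 m/s^2, so 21.8402 m/s^2 = 21.8402 / 0.3048 = 71.654199 ft/s^2 ≈ 71.65 ft/s^2 (4 s.f.). Final answer: 71.65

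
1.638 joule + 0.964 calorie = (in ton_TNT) 1.355e-09. Check: 1.638 joule = 1.638 J. 1 calorie = 4.184 J, so 0.964 calorie = 0.964 * 4.184 = 4.033376 J. Sum: 1.638 + 4.033376 = 5.671376 J. 1 ton_TNT = 4.184e+09 J, so 5.671376 J = 5.671376 / 4.184e+09 = 1.3554914e-09 ton_TNT ≈ 1.355e-09 ton_TNT (4 s.f.).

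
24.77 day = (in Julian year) 0.06782. Check: 1 day = 86400 s, so 24.77 day = 24.77 * 86400 = 2140128 s. 1 Julian year = 31557600 s, so 2140128 s = 2140128 / 31557600 = 0.067816564 Julian year ≈ 0.06782 Julian year (4 s.f.).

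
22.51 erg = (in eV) 1.405e+13. Check: 1 erg = 1e-07 J, so 22.51 erg = 22.51 * 1e-07 = 2.251e-06 J. 1 eV = 1.6021766e-19 J, so 2.251e-06 J = 2.251e-06 / 1.6021766e-19 = 1.4049637e+13 eV ≈ 1.405e+13 eV (4 s.f.).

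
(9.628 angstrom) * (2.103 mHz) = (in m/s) 1 angstrom = 1e-10 m, so 9.628 angstrom = 9.628 * 1e-10 = 9.628e-10 m. 1 mHz = 0.001 Hz, so 2.103 mHz = 2.103 * 0.001 = 0.002103 Hz. Combine: 9.628e-10 m * 0.002103 Hz = 2.0247684e-12 m/s. Result: 2.0247684e-12 m/s ≈ 2.025e-12 m/s (4 s.f.). Final answer: 2.025e-12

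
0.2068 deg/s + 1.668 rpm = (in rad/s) 0.1783. Check: 1 deg/s = 0.017453293 rad/s, so 0.2068 deg/s = 0.2068 * 0.017453293 = 0.0036093409 rad/s. 1 rpm = 0.10471976 rad/s, so 1.668 rpm = 1.668 * 0.10471976 = 0.17467255 rad/s. Sum: 0.0036093409 + 0.17467255 = 0.17828189 rad/s. Result: 0.17828189 rad/s ≈ 0.1783 rad/s (4 s.f.).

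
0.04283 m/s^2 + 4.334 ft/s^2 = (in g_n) 0.1391. Check: 0.04283 m/s^2 is already in m/s^2. 1 ft/s^2 = 0.3048 m/s^2, so 4.334 ft/s^2 = 4.334 * 0.3048 = 1.3210032 m/s^2. Sum: 0.04283 + 1.3210032 = 1.3638332 m/s^2. 1 g_n = 9.80665 m/s^2, so 1.3638332 m/s^2 = 1.3638332 / 9.80665 = 0.13907228 g_n ≈ 0.1391 g_n (4 s.f.).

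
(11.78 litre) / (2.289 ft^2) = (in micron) 5.539e+04. Check: 1 litre = 0.001 m^3, so 11.78 litre = 11.78 * 0.001 = 0.01178 m^3. 1 ft^2 = 0.09290304 m^2, so 2.289 ft^2 = 2.289 * 0.09290304 = 0.21265506 m^2. Combine: 0.01178 m^3 / 0.21265506 m^2 = 0.055394873 m. 1 micron = 1e-06 m, so 0.055394873 m = 0.055394873 / 1e-06 = 55394.873 micron ≈ 5.539e+04 micron (4 s.f.).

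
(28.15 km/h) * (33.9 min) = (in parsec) 1 km/h = 0.27777778 m/s, so 28.15 km/h = 28.15 * 0.27777778 = 7.8194444 m/s. 1 min = 60 s, so 33.9 min = 33.9 * 60 = 2034 s. Combine: 7.8194444 m/s * 2034 s = 15904.75 m. 1 parsec = 3.0856776e+16 m, so 15904.75 m = 15904.75 / 3.0856776e+16 = 5.1543784e-13 parsec ≈ 5.154e-13 parsec (4 s.f.). Final answer: 5.154e-13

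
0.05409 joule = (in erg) 5.409e+05. Check: 0.05409 joule = 0.05409 J. 1 erg = 1e-07 J, so 0.05409 J = 0.05409 / 1e-07 = 540900 erg ≈ 5.409e+05 erg (4 s.f.).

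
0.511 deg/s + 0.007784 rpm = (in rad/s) 1 deg/s = 0.017453293 rad/s, so 0.511 deg/s = 0.511 * 0.017453293 = 0.0089186325 rad/s. 1 rpm = 0.10471976 rad/s, so 0.007784 rpm = 0.007784 * 0.10471976 = 0.00081513857 rad/s. Sum: 0.0089186325 + 0.00081513857 = 0.0097337711 rad/s. Result: 0.0097337711 rad/s ≈ 0.009734 rad/s (4 s.f.). Final answer: 0.009734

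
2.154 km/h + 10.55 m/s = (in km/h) 1 km/h = 0.27777778 m/s, so 2.154 km/h = 2.154 * 0.27777778 = 0.59833333 m/s. 10.55 m/s is already in m/s. Sum: 0.59833333 + 10.55 = 11.148333 m/s. 1 km/h = 0.27777778 m/s, so 11.148333 m/s = 11.148333 / 0.27777778 = 40.134 km/h ≈ 40.13 km/h (4 s.f.). Final answer: 40.13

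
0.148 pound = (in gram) 1 pound = 0.45359237 kg, so 0.148 pound = 0.148 * 0.45359237 = 0.067131671 kg. 1 gram = 0.001 kg, so 0.067131671 kg = 0.067131671 / 0.001 = 67.131671 gram ≈ 67.13 gram (4 s.f.). Final answer: 67.13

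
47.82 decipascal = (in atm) 4.719e-05. Check: 1 decipascal = 0.1 Pa, so 47.82 decipascal = 47.82 * 0.1 = 4.782 Pa. 1 atm = 101325 Pa, so 4.782 Pa = 4.782 / 101325 = 4.7194671e-05 atm ≈ 4.719e-05 atm (4 s.f.).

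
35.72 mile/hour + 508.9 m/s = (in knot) 1020. Check: 1 mile/hour = 0.44704 m/s, so 35.72 mile/hour = 35.72 * 0.44704 = 15.968269 m/s. 508.9 m/s is already in m/s. Sum: 15.968269 + 508.9 = 524.86827 m/s. 1 knot = 0.51444444 m/s, so 524.86827 m/s = 524.86827 / 0.51444444 = 1020.2623 knot ≈ 1020 knot (4 s.f.).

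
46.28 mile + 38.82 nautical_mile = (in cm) 1 mile = 1609.344 m, so 46.28 mile = 46.28 * 1609.344 = 74480.44 m. 1 nautical_mile = 1852 m, so 38.82 nautical_mile = 38.82 * 1852 = 71894.64 m. Sum: 74480.44 + 71894.64 = 146375.08 m. 1 cm = 0.01 m, so 146375.08 m = 146375.08 / 0.01 = 14637508 cm ≈ 1.464e+07 cm (4 s.f.). Final answer: 1.464e+07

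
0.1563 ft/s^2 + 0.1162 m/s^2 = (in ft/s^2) 0.5375. Check: 1 ft/s^2 = 0.3048 m/s^2, so 0.1563 ft/s^2 = 0.1563 * 0.3048 = 0.04764024 m/s^2. 0.1162 m/s^2 is already in m/s^2. Sum: 0.04764024 + 0.1162 = 0.16384024 m/s^2. 1 ft/s^2 = 0.3048 m/s^2, so 0.16384024 m/s^2 = 0.16384024 / 0.3048 = 0.5375336 ft/s^2 ≈ 0.5375 ft/s^2 (4 s.f.).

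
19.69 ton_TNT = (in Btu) 7.808e+07. Check: 1 ton_TNT = 4.184e+09 J, so 19.69 ton_TNT = 19.69 * 4.184e+09 = 8.238296e+10 J. 1 Btu = 1055.0559 J, so 8.238296e+10 J = 8.238296e+10 / 1055.0559 = 78083980 Btu ≈ 7.808e+07 Btu (4 s.f.).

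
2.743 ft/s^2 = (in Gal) 83.61. Check: 1 ft/s^2 = 0.3048 m/s^2, so 2.743 ft/s^2 = 2.743 * 0.3048 = 0.8360664 m/s^2. 1 Gal = 0.01 m/s^2, so 0.8360664 m/s^2 = 0.8360664 / 0.01 = 83.60664 Gal ≈ 83.61 Gal (4 s.f.).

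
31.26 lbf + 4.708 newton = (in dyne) 1 lbf = 4.4482216 N, so 31.26 lbf = 31.26 * 4.4482216 = 139.05141 N. 4.708 newton = 4.708 N. Sum: 139.05141 + 4.708 = 143.75941 N. 1 dyne = 1e-05 N, so 143.75941 N = 143.75941 / 1e-05 = 14375941 dyne ≈ 1.438e+07 dyne (4 s.f.). Final answer: 1.438e+07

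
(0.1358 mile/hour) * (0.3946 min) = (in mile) 1 mile/hour = 0.44704 m/s, so 0.1358 mile/hour = 0.1358 * 0.44704 = 0.060708032 m/s. 1 min = 60 s, so 0.3946 min = 0.3946 * 60 = 23.676 s. Combine: 0.060708032 m/s * 23.676 s = 1.4373234 m. 1 mile = 1609.344 m, so 1.4373234 m = 1.4373234 / 1609.344 = 0.00089311133 mile ≈ 0.0008931 mile (4 s.f.). Final answer: 0.0008931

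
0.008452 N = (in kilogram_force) 1 kilogram_force = 9.80665 N, so 0.008452 N = 0.008452 / 9.80665 = 0.00086186414 kilogram_force ≈ 0.0008619 kilogram_force (4 s.f.). Final answer: 0.0008619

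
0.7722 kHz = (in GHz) 1 kHz = 1000 Hz, so 0.7722 kHz = 0.7722 * 1000 = 772.2 Hz. 1 GHz = 1e+09 Hz, so 772.2 Hz = 772.2 / 1e+09 = 7.722e-07 GHz. Final answer: 7.722e-07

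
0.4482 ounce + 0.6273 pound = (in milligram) 1 ounce = 0.028349523 kg, so 0.4482 ounce = 0.4482 * 0.028349523 = 0.012706256 kg. 1 pound = 0.45359237 kg, so 0.6273 pound = 0.6273 * 0.45359237 = 0.28453849 kg. Sum: 0.012706256 + 0.28453849 = 0.29724475 kg. 1 milligram = 1e-06 kg, so 0.29724475 kg = 0.29724475 / 1e-06 = 297244.75 milligram ≈ 2.972e+05 milligram (4 s.f.). Final answer: 2.972e+05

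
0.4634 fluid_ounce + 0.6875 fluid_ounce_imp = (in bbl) 1 fluid_ounce = 2.957353e-05 m^3, so 0.4634 fluid_ounce = 0.4634 * 2.957353e-05 = 1.3704374e-05 m^3. 1 fluid_ounce_imp = 2.8413063e-05 m^3, so 0.6875 fluid_ounce_imp = 0.6875 * 2.8413063e-05 = 1.953398e-05 m^3. Sum: 1.3704374e-05 + 1.953398e-05 = 3.3238354e-05 m^3. 1 bbl = 0.15898729 m^3, so 3.3238354e-05 m^3 = 3.3238354e-05 / 0.15898729 = 0.00020906296 bbl ≈ 0.0002091 bbl (4 s.f.). Final answer: 0.0002091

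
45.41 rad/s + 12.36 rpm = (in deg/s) 2676. Check: 45.41 rad/s is already in rad/s. 1 rpm = 0.10471976 rad/s, so 12.36 rpm = 12.36 * 0.10471976 = 1.2943362 rad/s. Sum: 45.41 + 1.2943362 = 46.704336 rad/s. 1 deg/s = 0.017453293 rad/s, so 46.704336 rad/s = 46.704336 / 0.017453293 = 2675.9613 deg/s ≈ 2676 deg/s (4 s.f.).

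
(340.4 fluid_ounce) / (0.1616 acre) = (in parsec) 1 fluid_ounce = 2.957353e-05 m^3, so 340.4 fluid_ounce = 340.4 * 2.957353e-05 = 0.010066829 m^3. 1 acre = 4046.8564 m^2, so 0.1616 acre = 0.1616 * 4046.8564 = 653.972 m^2. Combine: 0.010066829 m^3 / 653.972 m^2 = 1.5393365e-05 m. 1 parsec = 3.0856776e+16 m, so 1.5393365e-05 m = 1.5393365e-05 / 3.0856776e+16 = 4.9886497e-22 parsec ≈ 4.989e-22 parsec (4 s.f.). Final answer: 4.989e-22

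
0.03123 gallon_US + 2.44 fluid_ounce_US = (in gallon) 0.05029. Check: 1 gallon_US = 0.0037854118 m^3, so 0.03123 gallon_US = 0.03123 * 0.0037854118 = 0.00011821841 m^3. 1 fluid_ounce_US = 2.957353e-05 m^3, so 2.44 fluid_ounce_US = 2.44 * 2.957353e-05 = 7.2159412e-05 m^3. Sum: 0.00011821841 + 7.2159412e-05 = 0.00019037782 m^3. 1 gallon = 0.0037854118 m^3, so 0.00019037782 m^3 = 0.00019037782 / 0.0037854118 = 0.0502925 gallon ≈ 0.05029 gallon (4 s.f.).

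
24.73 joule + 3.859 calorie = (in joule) 24.73 joule = 24.73 J. 1 calorie = 4.184 J, so 3.859 calorie = 3.859 * 4.184 = 16.146056 J. Sum: 24.73 + 16.146056 = 40.876056 J. 40.876056 J = 40.876056 joule ≈ 40.88 joule (4 s.f.). Final answer: 40.88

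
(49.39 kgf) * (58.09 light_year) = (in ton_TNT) 6.362e+10. Check: 1 kgf = 9.80665 N, so 49.39 kgf = 49.39 * 9.80665 = 484.35044 N. 1 light_year = 9.4607305e+15 m, so 58.09 light_year = 58.09 * 9.4607305e+15 = 5.4957383e+17 m. Combine: 484.35044 N * 5.4957383e+17 m = 2.6618633e+20 J. 1 ton_TNT = 4.184e+09 J, so 2.6618633e+20 J = 2.6618633e+20 / 4.184e+09 = 6.362006e+10 ton_TNT ≈ 6.362e+10 ton_TNT (4 s.f.).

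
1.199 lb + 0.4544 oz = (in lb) 1.227. Check: 1 lb = 0.45359237 kg, so 1.199 lb = 1.199 * 0.45359237 = 0.54385725 kg. 1 oz = 0.028349523 kg, so 0.4544 oz = 0.4544 * 0.028349523 = 0.012882023 kg. Sum: 0.54385725 + 0.012882023 = 0.55673927 kg. 1 lb = 0.45359237 kg, so 0.55673927 kg = 0.55673927 / 0.45359237 = 1.2274 lb ≈ 1.227 lb (4 s.f.).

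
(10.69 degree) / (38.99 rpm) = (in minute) 0.0007616. Check: 1 degree = 0.017453293 rad, so 10.69 degree = 10.69 * 0.017453293 = 0.1865757 rad. 1 rpm = 0.10471976 rad/s, so 38.99 rpm = 38.99 * 0.10471976 = 4.0830233 rad/s. Combine: 0.1865757 rad / 4.0830233 rad/s = 0.045695477 s. 1 minute = 60 s, so 0.045695477 s = 0.045695477 / 60 = 0.00076159129 minute ≈ 0.0007616 minute (4 s.f.).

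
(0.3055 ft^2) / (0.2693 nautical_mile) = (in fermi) 5.691e+10. Check: 1 ft^2 = 0.09290304 m^2, so 0.3055 ft^2 = 0.3055 * 0.09290304 = 0.028381879 m^2. 1 nautical_mile = 1852 m, so 0.2693 nautical_mile = 0.2693 * 1852 = 498.7436 m. Combine: 0.028381879 m^2 / 498.7436 m = 5.6906753e-05 m. 1 fermi = 1e-15 m, so 5.6906753e-05 m = 5.6906753e-05 / 1e-15 = 5.6906753e+10 fermi ≈ 5.691e+10 fermi (4 s.f.).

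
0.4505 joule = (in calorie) 0.1077. Check: 0.4505 joule = 0.4505 J. 1 calorie = 4.184 J, so 0.4505 J = 0.4505 / 4.184 = 0.10767208 calorie ≈ 0.1077 calorie (4 s.f.).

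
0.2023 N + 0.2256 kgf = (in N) 0.2023 N is already in N. 1 kgf = 9.80665 N, so 0.2256 kgf = 0.2256 * 9.80665 = 2.2123802 N. Sum: 0.2023 + 2.2123802 = 2.4146802 N. Result: 2.4146802 N ≈ 2.415 N (4 s.f.). Final answer: 2.415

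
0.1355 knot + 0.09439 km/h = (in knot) 1 knot = 0.51444444 m/s, so 0.1355 knot = 0.1355 * 0.51444444 = 0.069707222 m/s. 1 km/h = 0.27777778 m/s, so 0.09439 km/h = 0.09439 * 0.27777778 = 0.026219444 m/s. Sum: 0.069707222 + 0.026219444 = 0.095926667 m/s. 1 knot = 0.51444444 m/s, so 0.095926667 m/s = 0.095926667 / 0.51444444 = 0.18646652 knot ≈ 0.1865 knot (4 s.f.). Final answer: 0.1865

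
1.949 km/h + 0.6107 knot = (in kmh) 3.08. Check: 1 km/h = 0.27777778 m/s, so 1.949 km/h = 1.949 * 0.27777778 = 0.54138889 m/s. 1 knot = 0.51444444 m/s, so 0.6107 knot = 0.6107 * 0.51444444 = 0.31417122 m/s. Sum: 0.54138889 + 0.31417122 = 0.85556011 m/s. 1 kmh = 0.27777778 m/s, so 0.85556011 m/s = 0.85556011 / 0.27777778 = 3.0800164 kmh ≈ 3.08 kmh (4 s.f.).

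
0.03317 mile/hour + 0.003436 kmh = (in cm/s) 1.578. Check: 1 mile/hour = 0.44704 m/s, so 0.03317 mile/hour = 0.03317 * 0.44704 = 0.014828317 m/s. 1 kmh = 0.27777778 m/s, so 0.003436 kmh = 0.003436 * 0.27777778 = 0.00095444444 m/s. Sum: 0.014828317 + 0.00095444444 = 0.015782761 m/s. 1 cm/s = 0.01 m/s, so 0.015782761 m/s = 0.015782761 / 0.01 = 1.5782761 cm/s ≈ 1.578 cm/s (4 s.f.).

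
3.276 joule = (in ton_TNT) 3.276 joule = 3.276 J. 1 ton_TNT = 4.184e+09 J, so 3.276 J = 3.276 / 4.184e+09 = 7.8298279e-10 ton_TNT ≈ 7.83e-10 ton_TNT (4 s.f.). Final answer: 7.83e-10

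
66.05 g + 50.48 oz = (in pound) 3.301. Check: 1 g = 0.001 kg, so 66.05 g = 66.05 * 0.001 = 0.06605 kg. 1 oz = 0.028349523 kg, so 50.48 oz = 50.48 * 0.028349523 = 1.4310839 kg. Sum: 0.06605 + 1.4310839 = 1.4971339 kg. 1 pound = 0.45359237 kg, so 1.4971339 kg = 1.4971339 / 0.45359237 = 3.3006153 pound ≈ 3.301 pound (4 s.f.).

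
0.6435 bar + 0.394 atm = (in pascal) 1 bar = 100000 Pa, so 0.6435 bar = 0.6435 * 100000 = 64350 Pa. 1 atm = 101325 Pa, so 0.394 atm = 0.394 * 101325 = 39922.05 Pa. Sum: 64350 + 39922.05 = 104272.05 Pa. 104272.05 Pa = 104272.05 pascal ≈ 1.043e+05 pascal (4 s.f.). Final answer: 1.043e+05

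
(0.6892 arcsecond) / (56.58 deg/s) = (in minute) 5.639e-08. Check: 1 arcsecond = 4.8481368e-06 rad, so 0.6892 arcsecond = 0.6892 * 4.8481368e-06 = 3.3413359e-06 rad. 1 deg/s = 0.017453293 rad/s, so 56.58 deg/s = 56.58 * 0.017453293 = 0.98750729 rad/s. Combine: 3.3413359e-06 rad / 0.98750729 rad/s = 3.3836063e-06 s. 1 minute = 60 s, so 3.3836063e-06 s = 3.3836063e-06 / 60 = 5.6393438e-08 minute ≈ 5.639e-08 minute (4 s.f.).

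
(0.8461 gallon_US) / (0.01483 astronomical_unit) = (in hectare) 1.444e-16. Check: 1 gallon_US = 0.0037854118 m^3, so 0.8461 gallon_US = 0.8461 * 0.0037854118 = 0.0032028369 m^3. 1 astronomical_unit = 1.4959787e+11 m, so 0.01483 astronomical_unit = 0.01483 * 1.4959787e+11 = 2.2185364e+09 m. Combine: 0.0032028369 m^3 / 2.2185364e+09 m = 1.4436711e-12 m^2. 1 hectare = 10000 m^2, so 1.4436711e-12 m^2 = 1.4436711e-12 / 10000 = 1.4436711e-16 hectare ≈ 1.444e-16 hectare (4 s.f.).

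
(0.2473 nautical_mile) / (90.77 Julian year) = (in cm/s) 1.599e-05. Check: 1 nautical_mile = 1852 m, so 0.2473 nautical_mile = 0.2473 * 1852 = 457.9996 m. 1 Julian year = 31557600 s, so 90.77 Julian year = 90.77 * 31557600 = 2.8644834e+09 s. Combine: 457.9996 m / 2.8644834e+09 s = 1.5988908e-07 m/s. 1 cm/s = 0.01 m/s, so 1.5988908e-07 m/s = 1.5988908e-07 / 0.01 = 1.5988908e-05 cm/s ≈ 1.599e-05 cm/s (4 s.f.).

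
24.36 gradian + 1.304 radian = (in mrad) 1 gradian = 0.015707963 rad, so 24.36 gradian = 24.36 * 0.015707963 = 0.38264599 rad. 1.304 radian = 1.304 rad. Sum: 0.38264599 + 1.304 = 1.686646 rad. 1 mrad = 0.001 rad, so 1.686646 rad = 1.686646 / 0.001 = 1686.646 mrad ≈ 1687 mrad (4 s.f.). Final answer: 1687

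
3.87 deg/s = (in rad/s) 0.06754. Check: 1 deg/s = 0.017453293 rad/s, so 3.87 deg/s = 3.87 * 0.017453293 = 0.067544242 rad/s. Result: 0.067544242 rad/s ≈ 0.06754 rad/s (4 s.f.).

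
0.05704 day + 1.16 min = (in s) 4998. Check: 1 day = 86400 s, so 0.05704 day = 0.05704 * 86400 = 4928.256 s. 1 min = 60 s, so 1.16 min = 1.16 * 60 = 69.6 s. Sum: 4928.256 + 69.6 = 4997.856 s. Result: 4997.856 s ≈ 4998 s (4 s.f.).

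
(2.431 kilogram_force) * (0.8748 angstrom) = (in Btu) 1.977e-12. Check: 1 kilogram_force = 9.80665 N, so 2.431 kilogram_force = 2.431 * 9.80665 = 23.839966 N. 1 angstrom = 1e-10 m, so 0.8748 angstrom = 0.8748 * 1e-10 = 8.748e-11 m. Combine: 23.839966 N * 8.748e-11 m = 2.0855202e-09 J. 1 Btu = 1055.0559 J, so 2.0855202e-09 J = 2.0855202e-09 / 1055.0559 = 1.9766918e-12 Btu ≈ 1.977e-12 Btu (4 s.f.).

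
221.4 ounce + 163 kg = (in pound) 1 ounce = 0.028349523 kg, so 221.4 ounce = 221.4 * 0.028349523 = 6.2765844 kg. 163 kg is already in kg. Sum: 6.2765844 + 163 = 169.27658 kg. 1 pound = 0.45359237 kg, so 169.27658 kg = 169.27658 / 0.45359237 = 373.19099 pound ≈ 373.2 pound (4 s.f.). Final answer: 373.2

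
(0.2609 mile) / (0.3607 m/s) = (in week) 0.001925. Check: 1 mile = 1609.344 m, so 0.2609 mile = 0.2609 * 1609.344 = 419.87785 m. 0.3607 m/s is already in m/s. Combine: 419.87785 m / 0.3607 m/s = 1164.0639 s. 1 week = 604800 s, so 1164.0639 s = 1164.0639 / 604800 = 0.0019247088 week ≈ 0.001925 week (4 s.f.).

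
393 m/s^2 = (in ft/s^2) 1289. Check: 1 ft/s^2 = 0.3048 m/s^2, so 393 m/s^2 = 393 / 0.3048 = 1289.3701 ft/s^2 ≈ 1289 ft/s^2 (4 s.f.).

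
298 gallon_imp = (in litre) 1355. Check: 1 gallon_imp = 0.00454609 m^3, so 298 gallon_imp = 298 * 0.00454609 = 1.3547348 m^3. 1 litre = 0.001 m^3, so 1.3547348 m^3 = 1.3547348 / 0.001 = 1354.7348 litre ≈ 1355 litre (4 s.f.).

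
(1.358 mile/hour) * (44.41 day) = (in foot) 1 mile/hour = 0.44704 m/s, so 1.358 mile/hour = 1.358 * 0.44704 = 0.60708032 m/s. 1 day = 86400 s, so 44.41 day = 44.41 * 86400 = 3837024 s. Combine: 0.60708032 m/s * 3837024 s = 2329381.8 m. 1 foot = 0.3048 m, so 2329381.8 m = 2329381.8 / 0.3048 = 7642328.6 foot ≈ 7.642e+06 foot (4 s.f.). Final answer: 7.642e+06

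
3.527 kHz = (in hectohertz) 1 kHz = 1000 Hz, so 3.527 kHz = 3.527 * 1000 = 3527 Hz. 1 hectohertz = 100 Hz, so 3527 Hz = 3527 / 100 = 35.27 hectohertz. Final answer: 35.27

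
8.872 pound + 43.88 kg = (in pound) 105.6. Check: 1 pound = 0.45359237 kg, so 8.872 pound = 8.872 * 0.45359237 = 4.0242715 kg. 43.88 kg is already in kg. Sum: 4.0242715 + 43.88 = 47.904272 kg. 1 pound = 0.45359237 kg, so 47.904272 kg = 47.904272 / 0.45359237 = 105.61084 pound ≈ 105.6 pound (4 s.f.).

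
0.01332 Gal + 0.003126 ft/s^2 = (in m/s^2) 1 Gal = 0.01 m/s^2, so 0.01332 Gal = 0.01332 * 0.01 = 0.0001332 m/s^2. 1 ft/s^2 = 0.3048 m/s^2, so 0.003126 ft/s^2 = 0.003126 * 0.3048 = 0.0009528048 m/s^2. Sum: 0.0001332 + 0.0009528048 = 0.0010860048 m/s^2. Result: 0.0010860048 m/s^2 ≈ 0.001086 m/s^2 (4 s.f.). Final answer: 0.001086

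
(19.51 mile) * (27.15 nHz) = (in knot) 0.001657. Check: 1 mile = 1609.344 m, so 19.51 mile = 19.51 * 1609.344 = 31398.301 m. 1 nHz = 1e-09 Hz, so 27.15 nHz = 27.15 * 1e-09 = 2.715e-08 Hz. Combine: 31398.301 m * 2.715e-08 Hz = 0.00085246388 m/s. 1 knot = 0.51444444 m/s, so 0.00085246388 m/s = 0.00085246388 / 0.51444444 = 0.0016570572 knot ≈ 0.001657 knot (4 s.f.).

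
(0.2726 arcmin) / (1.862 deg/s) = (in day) 1 arcmin = 0.00029088821 rad, so 0.2726 arcmin = 0.2726 * 0.00029088821 = 7.9296126e-05 rad. 1 deg/s = 0.017453293 rad/s, so 1.862 deg/s = 1.862 * 0.017453293 = 0.032498031 rad/s. Combine: 7.9296126e-05 rad / 0.032498031 rad/s = 0.0024400286 s. 1 day = 86400 s, so 0.0024400286 s = 0.0024400286 / 86400 = 2.8241072e-08 day ≈ 2.824e-08 day (4 s.f.). Final answer: 2.824e-08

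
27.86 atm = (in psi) 1 atm = 101325 Pa, so 27.86 atm = 27.86 * 101325 = 2822914.5 Pa. 1 psi = 6894.7573 Pa, so 2822914.5 Pa = 2822914.5 / 6894.7573 = 409.42913 psi ≈ 409.4 psi (4 s.f.). Final answer: 409.4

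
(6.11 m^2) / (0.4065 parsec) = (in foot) 6.11 m^2 is already in m^2. 1 parsec = 3.0856776e+16 m, so 0.4065 parsec = 0.4065 * 3.0856776e+16 = 1.2543279e+16 m. Combine: 6.11 m^2 / 1.2543279e+16 m = 4.8711344e-16 m. 1 foot = 0.3048 m, so 4.8711344e-16 m = 4.8711344e-16 / 0.3048 = 1.5981412e-15 foot ≈ 1.598e-15 foot (4 s.f.). Final answer: 1.598e-15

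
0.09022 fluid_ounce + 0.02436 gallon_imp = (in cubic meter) 1 fluid_ounce = 2.957353e-05 m^3, so 0.09022 fluid_ounce = 0.09022 * 2.957353e-05 = 2.6681238e-06 m^3. 1 gallon_imp = 0.00454609 m^3, so 0.02436 gallon_imp = 0.02436 * 0.00454609 = 0.00011074275 m^3. Sum: 2.6681238e-06 + 0.00011074275 = 0.00011341088 m^3. 0.00011341088 m^3 = 0.00011341088 cubic meter ≈ 0.0001134 cubic meter (4 s.f.). Final answer: 0.0001134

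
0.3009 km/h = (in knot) 1 km/h = 0.27777778 m/s, so 0.3009 km/h = 0.3009 * 0.27777778 = 0.083583333 m/s. 1 knot = 0.51444444 m/s, so 0.083583333 m/s = 0.083583333 / 0.51444444 = 0.162473 knot ≈ 0.1625 knot (4 s.f.). Final answer: 0.1625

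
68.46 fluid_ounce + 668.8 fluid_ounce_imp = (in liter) 1 fluid_ounce = 2.957353e-05 m^3, so 68.46 fluid_ounce = 68.46 * 2.957353e-05 = 0.0020246038 m^3. 1 fluid_ounce_imp = 2.8413063e-05 m^3, so 668.8 fluid_ounce_imp = 668.8 * 2.8413063e-05 = 0.019002656 m^3. Sum: 0.0020246038 + 0.019002656 = 0.02102726 m^3. 1 liter = 0.001 m^3, so 0.02102726 m^3 = 0.02102726 / 0.001 = 21.02726 liter ≈ 21.03 liter (4 s.f.). Final answer: 21.03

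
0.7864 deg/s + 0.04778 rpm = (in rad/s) 0.01873. Check: 1 deg/s = 0.017453293 rad/s, so 0.7864 deg/s = 0.7864 * 0.017453293 = 0.013725269 rad/s. 1 rpm = 0.10471976 rad/s, so 0.04778 rpm = 0.04778 * 0.10471976 = 0.0050035099 rad/s. Sum: 0.013725269 + 0.0050035099 = 0.018728779 rad/s. Result: 0.018728779 rad/s ≈ 0.01873 rad/s (4 s.f.).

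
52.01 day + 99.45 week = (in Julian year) 2.048. Check: 1 day = 86400 s, so 52.01 day = 52.01 * 86400 = 4493664 s. 1 week = 604800 s, so 99.45 week = 99.45 * 604800 = 60147360 s. Sum: 4493664 + 60147360 = 64641024 s. 1 Julian year = 31557600 s, so 64641024 s = 64641024 / 31557600 = 2.0483504 Julian year ≈ 2.048 Julian year (4 s.f.).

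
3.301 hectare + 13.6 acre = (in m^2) 1 hectare = 10000 m^2, so 3.301 hectare = 3.301 * 10000 = 33010 m^2. 1 acre = 4046.8564 m^2, so 13.6 acre = 13.6 * 4046.8564 = 55037.247 m^2. Sum: 33010 + 55037.247 = 88047.247 m^2. Result: 88047.247 m^2 ≈ 8.805e+04 m^2 (4 s.f.). Final answer: 8.805e+04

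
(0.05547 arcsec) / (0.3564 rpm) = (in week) 1 arcsec = 4.8481368e-06 rad, so 0.05547 arcsec = 0.05547 * 4.8481368e-06 = 2.6892615e-07 rad. 1 rpm = 0.10471976 rad/s, so 0.3564 rpm = 0.3564 * 0.10471976 = 0.037322121 rad/s. Combine: 2.6892615e-07 rad / 0.037322121 rad/s = 7.2055431e-06 s. 1 week = 604800 s, so 7.2055431e-06 s = 7.2055431e-06 / 604800 = 1.1913927e-11 week ≈ 1.191e-11 week (4 s.f.). Final answer: 1.191e-11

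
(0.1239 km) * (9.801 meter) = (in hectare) 0.1214. Check: 1 km = 1000 m, so 0.1239 km = 0.1239 * 1000 = 123.9 m. 9.801 meter = 9.801 m. Combine: 123.9 m * 9.801 m = 1214.3439 m^2. 1 hectare = 10000 m^2, so 1214.3439 m^2 = 1214.3439 / 10000 = 0.12143439 hectare ≈ 0.1214 hectare (4 s.f.).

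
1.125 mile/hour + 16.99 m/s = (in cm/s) 1 mile/hour = 0.44704 m/s, so 1.125 mile/hour = 1.125 * 0.44704 = 0.50292 m/s. 16.99 m/s is already in m/s. Sum: 0.50292 + 16.99 = 17.49292 m/s. 1 cm/s = 0.01 m/s, so 17.49292 m/s = 17.49292 / 0.01 = 1749.292 cm/s ≈ 1749 cm/s (4 s.f.). Final answer: 1749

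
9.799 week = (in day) 1 week = 604800 s, so 9.799 week = 9.799 * 604800 = 5926435.2 s. 1 day = 86400 s, so 5926435.2 s = 5926435.2 / 86400 = 68.593 day ≈ 68.59 day (4 s.f.). Final answer: 68.59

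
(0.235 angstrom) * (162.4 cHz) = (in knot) 7.418e-11. Check: 1 angstrom = 1e-10 m, so 0.235 angstrom = 0.235 * 1e-10 = 2.35e-11 m. 1 cHz = 0.01 Hz, so 162.4 cHz = 162.4 * 0.01 = 1.624 Hz. Combine: 2.35e-11 m * 1.624 Hz = 3.8164e-11 m/s. 1 knot = 0.51444444 m/s, so 3.8164e-11 m/s = 3.8164e-11 / 0.51444444 = 7.4184881e-11 knot ≈ 7.418e-11 knot (4 s.f.).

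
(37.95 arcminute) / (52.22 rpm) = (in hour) 1 arcminute = 0.00029088821 rad, so 37.95 arcminute = 37.95 * 0.00029088821 = 0.011039208 rad. 1 rpm = 0.10471976 rad/s, so 52.22 rpm = 52.22 * 0.10471976 = 5.4684656 rad/s. Combine: 0.011039208 rad / 5.4684656 rad/s = 0.0020187029 s. 1 hour = 3600 s, so 0.0020187029 s = 0.0020187029 / 3600 = 5.6075081e-07 hour ≈ 5.608e-07 hour (4 s.f.). Final answer: 5.608e-07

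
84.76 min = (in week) 0.008409. Check: 1 min = 60 s, so 84.76 min = 84.76 * 60 = 5085.6 s. 1 week = 604800 s, so 5085.6 s = 5085.6 / 604800 = 0.0084087302 week ≈ 0.008409 week (4 s.f.).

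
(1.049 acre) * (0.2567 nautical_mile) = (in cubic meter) 1 acre = 4046.8564 m^2, so 1.049 acre = 1.049 * 4046.8564 = 4245.1524 m^2. 1 nautical_mile = 1852 m, so 0.2567 nautical_mile = 0.2567 * 1852 = 475.4084 m. Combine: 4245.1524 m^2 * 475.4084 m = 2018181.1 m^3. 2018181.1 m^3 = 2018181.1 cubic meter ≈ 2.018e+06 cubic meter (4 s.f.). Final answer: 2.018e+06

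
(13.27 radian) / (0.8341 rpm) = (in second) 151.9. Check: 13.27 radian = 13.27 rad. 1 rpm = 0.10471976 rad/s, so 0.8341 rpm = 0.8341 * 0.10471976 = 0.087346748 rad/s. Combine: 13.27 rad / 0.087346748 rad/s = 151.92323 s. 151.92323 s = 151.92323 second ≈ 151.9 second (4 s.f.).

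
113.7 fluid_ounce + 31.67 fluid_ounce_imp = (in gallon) 1 fluid_ounce = 2.957353e-05 m^3, so 113.7 fluid_ounce = 113.7 * 2.957353e-05 = 0.0033625103 m^3. 1 fluid_ounce_imp = 2.8413063e-05 m^3, so 31.67 fluid_ounce_imp = 31.67 * 2.8413063e-05 = 0.00089984169 m^3. Sum: 0.0033625103 + 0.00089984169 = 0.004262352 m^3. 1 gallon = 0.0037854118 m^3, so 0.004262352 m^3 = 0.004262352 / 0.0037854118 = 1.1259943 gallon ≈ 1.126 gallon (4 s.f.). Final answer: 1.126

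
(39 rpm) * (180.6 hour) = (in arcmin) 1 rpm = 0.10471976 rad/s, so 39 rpm = 39 * 0.10471976 = 4.0840704 rad/s. 1 hour = 3600 s, so 180.6 hour = 180.6 * 3600 = 650160 s. Combine: 4.0840704 rad/s * 650160 s = 2655299.2 rad. 1 arcmin = 0.00029088821 rad, so 2655299.2 rad = 2655299.2 / 0.00029088821 = 9.1282464e+09 arcmin ≈ 9.128e+09 arcmin (4 s.f.). Final answer: 9.128e+09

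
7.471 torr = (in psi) 0.1445. Check: 1 torr = 133.32237 Pa, so 7.471 torr = 7.471 * 133.32237 = 996.05141 Pa. 1 psi = 6894.7573 Pa, so 996.05141 Pa = 996.05141 / 6894.7573 = 0.14446504 psi ≈ 0.1445 psi (4 s.f.).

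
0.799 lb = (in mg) 3.624e+05. Check: 1 lb = 0.45359237 kg, so 0.799 lb = 0.799 * 0.45359237 = 0.3624203 kg. 1 mg = 1e-06 kg, so 0.3624203 kg = 0.3624203 / 1e-06 = 362420.3 mg ≈ 3.624e+05 mg (4 s.f.).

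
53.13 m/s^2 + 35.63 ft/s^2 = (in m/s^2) 63.99. Check: 53.13 m/s^2 is already in m/s^2. 1 ft/s^2 = 0.3048 m/s^2, so 35.63 ft/s^2 = 35.63 * 0.3048 = 10.860024 m/s^2. Sum: 53.13 + 10.860024 = 63.990024 m/s^2. Result: 63.990024 m/s^2 ≈ 63.99 m/s^2 (4 s.f.).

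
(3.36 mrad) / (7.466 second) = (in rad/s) 0.00045. Check: 1 mrad = 0.001 rad, so 3.36 mrad = 3.36 * 0.001 = 0.00336 rad. 7.466 second = 7.466 s. Combine: 0.00336 rad / 7.466 s = 0.00045004018 rad/s. Result: 0.00045004018 rad/s ≈ 0.00045 rad/s (4 s.f.).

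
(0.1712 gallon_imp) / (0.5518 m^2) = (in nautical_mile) 7.616e-07. Check: 1 gallon_imp = 0.00454609 m^3, so 0.1712 gallon_imp = 0.1712 * 0.00454609 = 0.00077829061 m^3. 0.5518 m^2 is already in m^2. Combine: 0.00077829061 m^3 / 0.5518 m^2 = 0.0014104578 m. 1 nautical_mile = 1852 m, so 0.0014104578 m = 0.0014104578 / 1852 = 7.6158628e-07 nautical_mile ≈ 7.616e-07 nautical_mile (4 s.f.).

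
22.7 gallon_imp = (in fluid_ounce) 1 gallon_imp = 0.00454609 m^3, so 22.7 gallon_imp = 22.7 * 0.00454609 = 0.10319624 m^3. 1 fluid_ounce = 2.957353e-05 m^3, so 0.10319624 m^3 = 0.10319624 / 2.957353e-05 = 3489.4801 fluid_ounce ≈ 3489 fluid_ounce (4 s.f.). Final answer: 3489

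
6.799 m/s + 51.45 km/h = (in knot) 6.799 m/s is already in m/s. 1 km/h = 0.27777778 m/s, so 51.45 km/h = 51.45 * 0.27777778 = 14.291667 m/s. Sum: 6.799 + 14.291667 = 21.090667 m/s. 1 knot = 0.51444444 m/s, so 21.090667 m/s = 21.090667 / 0.51444444 = 40.996976 knot ≈ 41 knot (4 s.f.). Final answer: 41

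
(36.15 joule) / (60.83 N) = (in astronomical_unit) 36.15 joule = 36.15 J. 60.83 N is already in N. Combine: 36.15 J / 60.83 N = 0.59427914 m. 1 astronomical_unit = 1.4959787e+11 m, so 0.59427914 m = 0.59427914 / 1.4959787e+11 = 3.9725107e-12 astronomical_unit ≈ 3.973e-12 astronomical_unit (4 s.f.). Final answer: 3.973e-12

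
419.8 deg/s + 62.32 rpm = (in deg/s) 793.7. Check: 1 deg/s = 0.017453293 rad/s, so 419.8 deg/s = 419.8 * 0.017453293 = 7.3268922 rad/s. 1 rpm = 0.10471976 rad/s, so 62.32 rpm = 62.32 * 0.10471976 = 6.5261351 rad/s. Sum: 7.3268922 + 6.5261351 = 13.853027 rad/s. 1 deg/s = 0.017453293 rad/s, so 13.853027 rad/s = 13.853027 / 0.017453293 = 793.72 deg/s ≈ 793.7 deg/s (4 s.f.).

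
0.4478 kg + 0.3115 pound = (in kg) 0.4478 kg is already in kg. 1 pound = 0.45359237 kg, so 0.3115 pound = 0.3115 * 0.45359237 = 0.14129402 kg. Sum: 0.4478 + 0.14129402 = 0.58909402 kg. Result: 0.58909402 kg ≈ 0.5891 kg (4 s.f.). Final answer: 0.5891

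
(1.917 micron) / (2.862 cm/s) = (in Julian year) 1 micron = 1e-06 m, so 1.917 micron = 1.917 * 1e-06 = 1.917e-06 m. 1 cm/s = 0.01 m/s, so 2.862 cm/s = 2.862 * 0.01 = 0.02862 m/s. Combine: 1.917e-06 m / 0.02862 m/s = 6.6981132e-05 s. 1 Julian year = 31557600 s, so 6.6981132e-05 s = 6.6981132e-05 / 31557600 = 2.122504e-12 Julian year ≈ 2.123e-12 Julian year (4 s.f.). Final answer: 2.123e-12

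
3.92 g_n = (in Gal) 3844. Check: 1 g_n = 9.80665 m/s^2, so 3.92 g_n = 3.92 * 9.80665 = 38.442068 m/s^2. 1 Gal = 0.01 m/s^2, so 38.442068 m/s^2 = 38.442068 / 0.01 = 3844.2068 Gal ≈ 3844 Gal (4 s.f.).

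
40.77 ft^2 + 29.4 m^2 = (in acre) 1 ft^2 = 0.09290304 m^2, so 40.77 ft^2 = 40.77 * 0.09290304 = 3.7876569 m^2. 29.4 m^2 is already in m^2. Sum: 3.7876569 + 29.4 = 33.187657 m^2. 1 acre = 4046.8564 m^2, so 33.187657 m^2 = 33.187657 / 4046.8564 = 0.0082008486 acre ≈ 0.008201 acre (4 s.f.). Final answer: 0.008201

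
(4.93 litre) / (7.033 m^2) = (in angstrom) 7.01e+06. Check: 1 litre = 0.001 m^3, so 4.93 litre = 4.93 * 0.001 = 0.00493 m^3. 7.033 m^2 is already in m^2. Combine: 0.00493 m^3 / 7.033 m^2 = 0.00070098109 m. 1 angstrom = 1e-10 m, so 0.00070098109 m = 0.00070098109 / 1e-10 = 7009810.9 angstrom ≈ 7.01e+06 angstrom (4 s.f.).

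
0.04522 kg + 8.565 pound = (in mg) 3.93e+06. Check: 0.04522 kg is already in kg. 1 pound = 0.45359237 kg, so 8.565 pound = 8.565 * 0.45359237 = 3.8850186 kg. Sum: 0.04522 + 3.8850186 = 3.9302386 kg. 1 mg = 1e-06 kg, so 3.9302386 kg = 3.9302386 / 1e-06 = 3930238.6 mg ≈ 3.93e+06 mg (4 s.f.).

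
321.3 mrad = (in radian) 0.3213. Check: 1 mrad = 0.001 rad, so 321.3 mrad = 321.3 * 0.001 = 0.3213 rad. 0.3213 rad = 0.3213 radian.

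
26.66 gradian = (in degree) 1 gradian = 0.015707963 rad, so 26.66 gradian = 26.66 * 0.015707963 = 0.4187743 rad. 1 degree = 0.017453293 rad, so 0.4187743 rad = 0.4187743 / 0.017453293 = 23.994 degree ≈ 23.99 degree (4 s.f.). Final answer: 23.99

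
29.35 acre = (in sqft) 1.278e+06. Check: 1 acre = 4046.8564 m^2, so 29.35 acre = 29.35 * 4046.8564 = 118775.24 m^2. 1 sqft = 0.09290304 m^2, so 118775.24 m^2 = 118775.24 / 0.09290304 = 1278486 sqft ≈ 1.278e+06 sqft (4 s.f.).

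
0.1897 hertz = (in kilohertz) 0.1897 hertz = 0.1897 Hz. 1 kilohertz = 1000 Hz, so 0.1897 Hz = 0.1897 / 1000 = 0.0001897 kilohertz. Final answer: 0.0001897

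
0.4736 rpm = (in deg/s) 2.842. Check: 1 rpm = 0.10471976 rad/s, so 0.4736 rpm = 0.4736 * 0.10471976 = 0.049595276 rad/s. 1 deg/s = 0.017453293 rad/s, so 0.049595276 rad/s = 0.049595276 / 0.017453293 = 2.8416 deg/s ≈ 2.842 deg/s (4 s.f.).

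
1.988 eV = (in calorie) 1 eV = 1.6021766e-19 J, so 1.988 eV = 1.988 * 1.6021766e-19 = 3.1851271e-19 J. 1 calorie = 4.184 J, so 3.1851271e-19 J = 3.1851271e-19 / 4.184 = 7.6126366e-20 calorie ≈ 7.613e-20 calorie (4 s.f.). Final answer: 7.613e-20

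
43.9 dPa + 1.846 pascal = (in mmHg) 1 dPa = 0.1 Pa, so 43.9 dPa = 43.9 * 0.1 = 4.39 Pa. 1.846 pascal = 1.846 Pa. Sum: 4.39 + 1.846 = 6.236 Pa. 1 mmHg = 133.32237 Pa, so 6.236 Pa = 6.236 / 133.32237 = 0.046773847 mmHg ≈ 0.04677 mmHg (4 s.f.). Final answer: 0.04677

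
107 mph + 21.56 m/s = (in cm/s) 6939. Check: 1 mph = 0.44704 m/s, so 107 mph = 107 * 0.44704 = 47.83328 m/s. 21.56 m/s is already in m/s. Sum: 47.83328 + 21.56 = 69.39328 m/s. 1 cm/s = 0.01 m/s, so 69.39328 m/s = 69.39328 / 0.01 = 6939.328 cm/s ≈ 6939 cm/s (4 s.f.).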